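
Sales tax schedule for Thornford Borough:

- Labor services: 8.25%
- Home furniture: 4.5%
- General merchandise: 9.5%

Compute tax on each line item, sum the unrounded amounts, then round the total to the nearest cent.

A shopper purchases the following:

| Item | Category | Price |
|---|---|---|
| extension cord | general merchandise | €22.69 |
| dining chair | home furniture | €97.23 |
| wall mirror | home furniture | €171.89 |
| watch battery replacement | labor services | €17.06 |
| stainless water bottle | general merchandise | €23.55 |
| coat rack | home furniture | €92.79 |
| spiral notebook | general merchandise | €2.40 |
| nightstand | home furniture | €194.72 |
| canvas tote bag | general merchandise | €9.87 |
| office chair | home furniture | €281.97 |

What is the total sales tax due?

Extension cord €22.69: general merchandise → 9.5% → €2.15555
Dining chair €97.23: home furniture → 4.5% → €4.37535
Wall mirror €171.89: home furniture → 4.5% → €7.73505
Watch battery replacement €17.06: labor services → 8.25% → €1.40745
Stainless water bottle €23.55: general merchandise → 9.5% → €2.23725
Coat rack €92.79: home furniture → 4.5% → €4.17555
Spiral notebook €2.40: general merchandise → 9.5% → €0.228
Nightstand €194.72: home furniture → 4.5% → €8.7624
Canvas tote bag €9.87: general merchandise → 9.5% → €0.93765
Office chair €281.97: home furniture → 4.5% → €12.68865
Unrounded tax sum = €44.7029 → €44.70

€44.70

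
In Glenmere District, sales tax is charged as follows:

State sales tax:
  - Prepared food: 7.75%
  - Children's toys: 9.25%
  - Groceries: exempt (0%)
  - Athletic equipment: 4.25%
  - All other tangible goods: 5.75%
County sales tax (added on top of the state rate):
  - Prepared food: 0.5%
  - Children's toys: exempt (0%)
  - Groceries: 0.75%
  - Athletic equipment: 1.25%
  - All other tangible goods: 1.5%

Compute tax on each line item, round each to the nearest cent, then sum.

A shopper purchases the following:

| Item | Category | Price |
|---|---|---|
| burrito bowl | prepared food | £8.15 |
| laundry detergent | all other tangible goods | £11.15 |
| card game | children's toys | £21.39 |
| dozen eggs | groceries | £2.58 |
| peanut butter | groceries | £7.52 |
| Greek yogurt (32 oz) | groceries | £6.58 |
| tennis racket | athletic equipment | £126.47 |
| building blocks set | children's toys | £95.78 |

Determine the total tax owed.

£19.41

Burrito bowl £8.15: prepared food → 7.75% + 0.5% county = 8.25% → £0.67
Laundry detergent £11.15: all other tangible goods → 5.75% + 1.5% county = 7.25% → £0.81
Card game £21.39: children's toys → 9.25% + 0% county = 9.25% → £1.98
Dozen eggs £2.58: groceries → 0% + 0.75% county = 0.75% → £0.02
Peanut butter £7.52: groceries → 0% + 0.75% county = 0.75% → £0.06
Greek yogurt (32 oz) £6.58: groceries → 0% + 0.75% county = 0.75% → £0.05
Tennis racket £126.47: athletic equipment → 4.25% + 1.25% county = 5.5% → £6.96
Building blocks set £95.78: children's toys → 9.25% + 0% county = 9.25% → £8.86
Total tax = £0.67 + £0.81 + £1.98 + £0.02 + £0.06 + £0.05 + £6.96 + £8.86 = £19.41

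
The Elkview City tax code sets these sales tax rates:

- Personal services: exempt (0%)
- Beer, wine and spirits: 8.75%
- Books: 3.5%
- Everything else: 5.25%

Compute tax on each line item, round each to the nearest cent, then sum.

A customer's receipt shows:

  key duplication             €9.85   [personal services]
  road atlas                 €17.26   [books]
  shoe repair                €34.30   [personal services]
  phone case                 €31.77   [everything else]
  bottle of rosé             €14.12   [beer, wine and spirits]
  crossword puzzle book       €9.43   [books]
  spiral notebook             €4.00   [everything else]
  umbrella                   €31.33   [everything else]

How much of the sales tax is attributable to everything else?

Phone case €31.77: everything else → 5.25% → €1.67
Spiral notebook €4.00: everything else → 5.25% → €0.21
Umbrella €31.33: everything else → 5.25% → €1.64
Tax on everything else = €1.67 + €0.21 + €1.64 = €3.52

€3.52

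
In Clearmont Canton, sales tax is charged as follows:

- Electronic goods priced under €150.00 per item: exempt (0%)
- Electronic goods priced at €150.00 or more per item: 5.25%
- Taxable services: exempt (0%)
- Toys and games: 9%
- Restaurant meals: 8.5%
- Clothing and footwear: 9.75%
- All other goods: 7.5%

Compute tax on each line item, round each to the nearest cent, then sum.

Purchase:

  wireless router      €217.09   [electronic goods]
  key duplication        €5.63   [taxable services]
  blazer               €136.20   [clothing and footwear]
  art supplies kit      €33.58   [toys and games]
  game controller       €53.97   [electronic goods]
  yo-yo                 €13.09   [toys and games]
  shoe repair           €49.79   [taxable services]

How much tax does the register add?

Wireless router €217.09: electronic goods, €150.00 or more → 5.25% → €11.40
Key duplication €5.63: taxable services → 0% → €0.00
Blazer €136.20: clothing and footwear → 9.75% → €13.28
Art supplies kit €33.58: toys and games → 9% → €3.02
Game controller €53.97: electronic goods, under €150.00 → 0% → €0.00
Yo-yo €13.09: toys and games → 9% → €1.18
Shoe repair €49.79: taxable services → 0% → €0.00
Total tax = €11.40 + €13.28 + €3.02 + €1.18 = €28.88

€28.88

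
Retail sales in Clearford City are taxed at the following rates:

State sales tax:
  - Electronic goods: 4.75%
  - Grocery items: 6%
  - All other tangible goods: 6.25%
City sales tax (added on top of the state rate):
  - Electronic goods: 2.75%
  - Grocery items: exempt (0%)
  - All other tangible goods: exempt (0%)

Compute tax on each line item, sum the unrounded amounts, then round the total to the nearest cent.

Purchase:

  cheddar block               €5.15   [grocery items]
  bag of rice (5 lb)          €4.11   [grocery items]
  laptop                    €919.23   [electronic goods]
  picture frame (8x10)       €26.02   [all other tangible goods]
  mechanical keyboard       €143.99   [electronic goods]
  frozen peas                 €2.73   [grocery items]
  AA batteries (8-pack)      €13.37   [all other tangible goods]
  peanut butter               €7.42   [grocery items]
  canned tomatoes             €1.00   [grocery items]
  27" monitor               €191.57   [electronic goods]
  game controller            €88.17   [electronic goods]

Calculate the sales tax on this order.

Cheddar block €5.15: grocery items → 6% + 0% city = 6% → €0.309
Bag of rice (5 lb) €4.11: grocery items → 6% + 0% city = 6% → €0.2466
Laptop €919.23: electronic goods → 4.75% + 2.75% city = 7.5% → €68.94225
Picture frame (8x10) €26.02: all other tangible goods → 6.25% + 0% city = 6.25% → €1.62625
Mechanical keyboard €143.99: electronic goods → 4.75% + 2.75% city = 7.5% → €10.79925
Frozen peas €2.73: grocery items → 6% + 0% city = 6% → €0.1638
AA batteries (8-pack) €13.37: all other tangible goods → 6.25% + 0% city = 6.25% → €0.835625
Peanut butter €7.42: grocery items → 6% + 0% city = 6% → €0.4452
Canned tomatoes €1.00: grocery items → 6% + 0% city = 6% → €0.06
27" monitor €191.57: electronic goods → 4.75% + 2.75% city = 7.5% → €14.36775
Game controller €88.17: electronic goods → 4.75% + 2.75% city = 7.5% → €6.61275
Unrounded tax sum = €104.408475 → €104.41

€104.41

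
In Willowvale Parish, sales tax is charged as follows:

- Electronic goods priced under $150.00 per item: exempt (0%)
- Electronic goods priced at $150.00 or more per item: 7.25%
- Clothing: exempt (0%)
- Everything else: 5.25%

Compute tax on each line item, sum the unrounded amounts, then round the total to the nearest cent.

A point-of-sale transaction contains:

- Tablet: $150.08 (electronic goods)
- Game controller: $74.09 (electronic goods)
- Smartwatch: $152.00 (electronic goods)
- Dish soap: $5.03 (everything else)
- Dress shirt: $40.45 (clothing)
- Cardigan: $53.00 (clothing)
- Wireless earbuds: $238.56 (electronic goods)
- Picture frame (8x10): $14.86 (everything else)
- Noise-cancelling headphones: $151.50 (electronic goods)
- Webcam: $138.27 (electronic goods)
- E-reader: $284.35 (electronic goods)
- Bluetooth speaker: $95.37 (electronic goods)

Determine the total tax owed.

$71.84

Tablet $150.08: electronic goods, $150.00 or more → 7.25% → $10.8808
Game controller $74.09: electronic goods, under $150.00 → 0% → $0.00
Smartwatch $152.00: electronic goods, $150.00 or more → 7.25% → $11.02
Dish soap $5.03: everything else → 5.25% → $0.264075
Dress shirt $40.45: clothing → 0% → $0.00
Cardigan $53.00: clothing → 0% → $0.00
Wireless earbuds $238.56: electronic goods, $150.00 or more → 7.25% → $17.2956
Picture frame (8x10) $14.86: everything else → 5.25% → $0.78015
Noise-cancelling headphones $151.50: electronic goods, $150.00 or more → 7.25% → $10.98375
Webcam $138.27: electronic goods, under $150.00 → 0% → $0.00
E-reader $284.35: electronic goods, $150.00 or more → 7.25% → $20.615375
Bluetooth speaker $95.37: electronic goods, under $150.00 → 0% → $0.00
Unrounded tax sum = $71.83975 → $71.84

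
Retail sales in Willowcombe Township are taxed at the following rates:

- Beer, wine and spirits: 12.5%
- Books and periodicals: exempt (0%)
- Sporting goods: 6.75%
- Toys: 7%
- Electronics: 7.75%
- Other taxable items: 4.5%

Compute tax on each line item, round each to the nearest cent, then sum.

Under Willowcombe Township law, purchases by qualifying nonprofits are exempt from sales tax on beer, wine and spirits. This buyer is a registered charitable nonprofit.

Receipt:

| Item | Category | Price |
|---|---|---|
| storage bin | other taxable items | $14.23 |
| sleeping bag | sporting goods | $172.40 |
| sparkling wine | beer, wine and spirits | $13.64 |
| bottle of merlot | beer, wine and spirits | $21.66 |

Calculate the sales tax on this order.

$12.28

Storage bin $14.23: other taxable items → 4.5% → $0.64
Sleeping bag $172.40: sporting goods → 6.75% → $11.64
Sparkling wine $13.64: beer, wine and spirits, buyer-exempt → 0% → $0.00
Bottle of merlot $21.66: beer, wine and spirits, buyer-exempt → 0% → $0.00
Total tax = $0.64 + $11.64 = $12.28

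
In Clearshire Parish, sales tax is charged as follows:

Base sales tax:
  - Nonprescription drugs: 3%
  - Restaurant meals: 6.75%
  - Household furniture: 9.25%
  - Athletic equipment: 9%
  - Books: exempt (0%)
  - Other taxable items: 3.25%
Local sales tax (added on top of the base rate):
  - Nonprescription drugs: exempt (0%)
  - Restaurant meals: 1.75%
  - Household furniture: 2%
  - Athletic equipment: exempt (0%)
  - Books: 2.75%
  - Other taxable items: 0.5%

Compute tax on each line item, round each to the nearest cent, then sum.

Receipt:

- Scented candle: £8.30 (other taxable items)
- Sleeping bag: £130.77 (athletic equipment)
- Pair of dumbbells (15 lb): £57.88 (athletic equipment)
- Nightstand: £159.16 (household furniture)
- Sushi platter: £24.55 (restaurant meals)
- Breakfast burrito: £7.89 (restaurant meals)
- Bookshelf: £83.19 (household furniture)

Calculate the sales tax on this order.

Scented candle £8.30: other taxable items → 3.25% + 0.5% local = 3.75% → £0.31
Sleeping bag £130.77: athletic equipment → 9% + 0% local = 9% → £11.77
Pair of dumbbells (15 lb) £57.88: athletic equipment → 9% + 0% local = 9% → £5.21
Nightstand £159.16: household furniture → 9.25% + 2% local = 11.25% → £17.91
Sushi platter £24.55: restaurant meals → 6.75% + 1.75% local = 8.5% → £2.09
Breakfast burrito £7.89: restaurant meals → 6.75% + 1.75% local = 8.5% → £0.67
Bookshelf £83.19: household furniture → 9.25% + 2% local = 11.25% → £9.36
Total tax = £0.31 + £11.77 + £5.21 + £17.91 + £2.09 + £0.67 + £9.36 = £47.32

£47.32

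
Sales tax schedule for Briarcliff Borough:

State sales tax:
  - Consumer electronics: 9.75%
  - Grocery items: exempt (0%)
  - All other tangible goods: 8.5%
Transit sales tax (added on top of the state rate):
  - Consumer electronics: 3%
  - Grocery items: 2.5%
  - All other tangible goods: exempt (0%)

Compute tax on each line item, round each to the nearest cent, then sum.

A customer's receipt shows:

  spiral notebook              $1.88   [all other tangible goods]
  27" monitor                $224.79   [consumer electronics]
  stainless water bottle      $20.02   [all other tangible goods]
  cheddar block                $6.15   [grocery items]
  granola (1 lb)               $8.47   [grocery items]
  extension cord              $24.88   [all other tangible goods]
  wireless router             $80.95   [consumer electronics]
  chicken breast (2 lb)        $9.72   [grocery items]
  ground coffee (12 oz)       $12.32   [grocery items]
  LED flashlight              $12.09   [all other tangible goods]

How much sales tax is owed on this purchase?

Spiral notebook $1.88: all other tangible goods → 8.5% + 0% transit = 8.5% → $0.16
27" monitor $224.79: consumer electronics → 9.75% + 3% transit = 12.75% → $28.66
Stainless water bottle $20.02: all other tangible goods → 8.5% + 0% transit = 8.5% → $1.70
Cheddar block $6.15: grocery items → 0% + 2.5% transit = 2.5% → $0.15
Granola (1 lb) $8.47: grocery items → 0% + 2.5% transit = 2.5% → $0.21
Extension cord $24.88: all other tangible goods → 8.5% + 0% transit = 8.5% → $2.11
Wireless router $80.95: consumer electronics → 9.75% + 3% transit = 12.75% → $10.32
Chicken breast (2 lb) $9.72: grocery items → 0% + 2.5% transit = 2.5% → $0.24
Ground coffee (12 oz) $12.32: grocery items → 0% + 2.5% transit = 2.5% → $0.31
LED flashlight $12.09: all other tangible goods → 8.5% + 0% transit = 8.5% → $1.03
Total tax = $0.16 + $28.66 + $1.70 + $0.15 + $0.21 + $2.11 + $10.32 + $0.24 + $0.31 + $1.03 = $44.89

$44.89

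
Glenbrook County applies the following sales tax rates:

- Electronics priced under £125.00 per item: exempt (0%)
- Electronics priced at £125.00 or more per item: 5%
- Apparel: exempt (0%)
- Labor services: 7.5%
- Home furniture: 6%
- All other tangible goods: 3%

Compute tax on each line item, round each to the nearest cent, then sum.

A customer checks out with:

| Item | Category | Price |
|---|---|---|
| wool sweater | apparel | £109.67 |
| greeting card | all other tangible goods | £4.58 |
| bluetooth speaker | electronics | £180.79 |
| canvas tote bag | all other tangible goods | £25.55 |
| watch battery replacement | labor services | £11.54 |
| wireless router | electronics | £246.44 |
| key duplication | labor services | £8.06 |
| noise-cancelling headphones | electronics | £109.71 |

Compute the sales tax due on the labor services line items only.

£1.47

Watch battery replacement £11.54: labor services → 7.5% → £0.87
Key duplication £8.06: labor services → 7.5% → £0.60
Tax on labor services = £0.87 + £0.60 = £1.47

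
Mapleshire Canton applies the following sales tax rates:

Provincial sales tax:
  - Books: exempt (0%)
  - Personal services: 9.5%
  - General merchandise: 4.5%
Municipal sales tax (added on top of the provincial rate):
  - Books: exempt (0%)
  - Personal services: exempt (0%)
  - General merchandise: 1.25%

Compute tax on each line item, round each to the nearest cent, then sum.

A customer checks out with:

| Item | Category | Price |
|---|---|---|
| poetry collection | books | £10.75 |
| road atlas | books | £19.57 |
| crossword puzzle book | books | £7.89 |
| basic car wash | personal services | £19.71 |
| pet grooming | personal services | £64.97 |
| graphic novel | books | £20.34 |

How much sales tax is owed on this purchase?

Poetry collection £10.75: books → 0% + 0% municipal = 0% → £0.00
Road atlas £19.57: books → 0% + 0% municipal = 0% → £0.00
Crossword puzzle book £7.89: books → 0% + 0% municipal = 0% → £0.00
Basic car wash £19.71: personal services → 9.5% + 0% municipal = 9.5% → £1.87
Pet grooming £64.97: personal services → 9.5% + 0% municipal = 9.5% → £6.17
Graphic novel £20.34: books → 0% + 0% municipal = 0% → £0.00
Total tax = £1.87 + £6.17 = £8.04

£8.04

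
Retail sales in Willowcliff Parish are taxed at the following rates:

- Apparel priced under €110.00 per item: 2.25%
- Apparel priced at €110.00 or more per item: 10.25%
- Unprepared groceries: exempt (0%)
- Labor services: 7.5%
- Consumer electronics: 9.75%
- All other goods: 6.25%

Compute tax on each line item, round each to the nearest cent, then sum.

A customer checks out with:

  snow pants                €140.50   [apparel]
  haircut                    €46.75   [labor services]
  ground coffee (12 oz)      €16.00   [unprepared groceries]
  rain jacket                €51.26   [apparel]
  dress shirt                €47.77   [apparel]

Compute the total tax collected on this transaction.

Snow pants €140.50: apparel, €110.00 or more → 10.25% → €14.40
Haircut €46.75: labor services → 7.5% → €3.51
Ground coffee (12 oz) €16.00: unprepared groceries → 0% → €0.00
Rain jacket €51.26: apparel, under €110.00 → 2.25% → €1.15
Dress shirt €47.77: apparel, under €110.00 → 2.25% → €1.07
Total tax = €14.40 + €3.51 + €1.15 + €1.07 = €20.13

€20.13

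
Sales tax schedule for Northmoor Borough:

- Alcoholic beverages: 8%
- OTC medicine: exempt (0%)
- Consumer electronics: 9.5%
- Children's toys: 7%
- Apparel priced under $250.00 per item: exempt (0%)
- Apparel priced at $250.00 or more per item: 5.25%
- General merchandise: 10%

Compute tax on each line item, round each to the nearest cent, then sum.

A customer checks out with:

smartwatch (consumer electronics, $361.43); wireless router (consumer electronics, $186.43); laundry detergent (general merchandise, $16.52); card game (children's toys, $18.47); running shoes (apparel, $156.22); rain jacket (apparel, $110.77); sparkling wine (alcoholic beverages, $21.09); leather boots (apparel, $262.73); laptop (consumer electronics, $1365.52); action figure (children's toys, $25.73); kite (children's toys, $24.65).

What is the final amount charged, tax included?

$2753.28

Smartwatch $361.43: consumer electronics → 9.5% → $34.34
Wireless router $186.43: consumer electronics → 9.5% → $17.71
Laundry detergent $16.52: general merchandise → 10% → $1.65
Card game $18.47: children's toys → 7% → $1.29
Running shoes $156.22: apparel, under $250.00 → 0% → $0.00
Rain jacket $110.77: apparel, under $250.00 → 0% → $0.00
Sparkling wine $21.09: alcoholic beverages → 8% → $1.69
Leather boots $262.73: apparel, $250.00 or more → 5.25% → $13.79
Laptop $1365.52: consumer electronics → 9.5% → $129.72
Action figure $25.73: children's toys → 7% → $1.80
Kite $24.65: children's toys → 7% → $1.73
Subtotal = $2549.56; tax = $203.72; total due = $2753.28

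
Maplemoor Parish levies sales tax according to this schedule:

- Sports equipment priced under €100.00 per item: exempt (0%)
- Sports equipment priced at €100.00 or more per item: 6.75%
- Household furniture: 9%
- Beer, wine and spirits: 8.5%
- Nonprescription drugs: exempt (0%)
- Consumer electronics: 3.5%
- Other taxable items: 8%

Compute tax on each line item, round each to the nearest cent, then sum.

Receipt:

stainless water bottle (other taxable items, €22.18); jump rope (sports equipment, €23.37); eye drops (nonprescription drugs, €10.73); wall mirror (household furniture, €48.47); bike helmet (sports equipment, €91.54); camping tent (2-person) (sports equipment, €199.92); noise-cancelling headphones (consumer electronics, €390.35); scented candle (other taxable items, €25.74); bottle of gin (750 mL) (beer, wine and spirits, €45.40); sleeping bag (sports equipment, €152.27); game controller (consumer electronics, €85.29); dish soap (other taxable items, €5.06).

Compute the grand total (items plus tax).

€1153.19

Stainless water bottle €22.18: other taxable items → 8% → €1.77
Jump rope €23.37: sports equipment, under €100.00 → 0% → €0.00
Eye drops €10.73: nonprescription drugs → 0% → €0.00
Wall mirror €48.47: household furniture → 9% → €4.36
Bike helmet €91.54: sports equipment, under €100.00 → 0% → €0.00
Camping tent (2-person) €199.92: sports equipment, €100.00 or more → 6.75% → €13.49
Noise-cancelling headphones €390.35: consumer electronics → 3.5% → €13.66
Scented candle €25.74: other taxable items → 8% → €2.06
Bottle of gin (750 mL) €45.40: beer, wine and spirits → 8.5% → €3.86
Sleeping bag €152.27: sports equipment, €100.00 or more → 6.75% → €10.28
Game controller €85.29: consumer electronics → 3.5% → €2.99
Dish soap €5.06: other taxable items → 8% → €0.40
Subtotal = €1100.32; tax = €52.87; total due = €1153.19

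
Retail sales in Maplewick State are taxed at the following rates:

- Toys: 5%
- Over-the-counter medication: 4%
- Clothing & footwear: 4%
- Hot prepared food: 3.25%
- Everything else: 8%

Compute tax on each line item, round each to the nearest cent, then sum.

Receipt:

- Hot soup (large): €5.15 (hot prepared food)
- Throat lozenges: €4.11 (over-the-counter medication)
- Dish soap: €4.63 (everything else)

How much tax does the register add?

€0.70

Hot soup (large) €5.15: hot prepared food → 3.25% → €0.17
Throat lozenges €4.11: over-the-counter medication → 4% → €0.16
Dish soap €4.63: everything else → 8% → €0.37
Total tax = €0.17 + €0.16 + €0.37 = €0.70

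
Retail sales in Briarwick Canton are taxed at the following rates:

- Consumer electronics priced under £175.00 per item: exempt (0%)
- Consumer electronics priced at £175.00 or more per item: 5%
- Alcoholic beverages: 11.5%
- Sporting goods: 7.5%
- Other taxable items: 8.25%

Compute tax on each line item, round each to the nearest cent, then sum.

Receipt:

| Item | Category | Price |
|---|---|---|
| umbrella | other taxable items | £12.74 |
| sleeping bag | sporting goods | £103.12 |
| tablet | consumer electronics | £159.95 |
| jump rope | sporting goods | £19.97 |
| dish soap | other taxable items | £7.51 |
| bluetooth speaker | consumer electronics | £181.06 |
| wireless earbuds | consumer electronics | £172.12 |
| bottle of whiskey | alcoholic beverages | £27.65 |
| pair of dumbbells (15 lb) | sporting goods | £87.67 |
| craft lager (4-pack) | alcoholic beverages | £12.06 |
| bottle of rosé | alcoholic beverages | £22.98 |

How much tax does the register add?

£33.74

Umbrella £12.74: other taxable items → 8.25% → £1.05
Sleeping bag £103.12: sporting goods → 7.5% → £7.73
Tablet £159.95: consumer electronics, under £175.00 → 0% → £0.00
Jump rope £19.97: sporting goods → 7.5% → £1.50
Dish soap £7.51: other taxable items → 8.25% → £0.62
Bluetooth speaker £181.06: consumer electronics, £175.00 or more → 5% → £9.05
Wireless earbuds £172.12: consumer electronics, under £175.00 → 0% → £0.00
Bottle of whiskey £27.65: alcoholic beverages → 11.5% → £3.18
Pair of dumbbells (15 lb) £87.67: sporting goods → 7.5% → £6.58
Craft lager (4-pack) £12.06: alcoholic beverages → 11.5% → £1.39
Bottle of rosé £22.98: alcoholic beverages → 11.5% → £2.64
Total tax = £1.05 + £7.73 + £1.50 + £0.62 + £9.05 + £3.18 + £6.58 + £1.39 + £2.64 = £33.74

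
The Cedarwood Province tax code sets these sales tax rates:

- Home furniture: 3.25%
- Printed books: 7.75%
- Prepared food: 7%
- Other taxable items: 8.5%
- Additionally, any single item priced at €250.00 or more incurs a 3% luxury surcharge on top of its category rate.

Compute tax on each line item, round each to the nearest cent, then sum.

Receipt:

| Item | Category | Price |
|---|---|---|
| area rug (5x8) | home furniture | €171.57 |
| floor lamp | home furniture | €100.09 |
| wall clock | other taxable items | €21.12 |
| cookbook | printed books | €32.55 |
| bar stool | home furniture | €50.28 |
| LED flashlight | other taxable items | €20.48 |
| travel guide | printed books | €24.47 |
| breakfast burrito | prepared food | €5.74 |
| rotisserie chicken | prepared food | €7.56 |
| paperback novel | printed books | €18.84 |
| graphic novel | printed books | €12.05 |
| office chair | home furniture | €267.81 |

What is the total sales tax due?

Area rug (5x8) €171.57: home furniture → 3.25% → €5.58
Floor lamp €100.09: home furniture → 3.25% → €3.25
Wall clock €21.12: other taxable items → 8.5% → €1.80
Cookbook €32.55: printed books → 7.75% → €2.52
Bar stool €50.28: home furniture → 3.25% → €1.63
LED flashlight €20.48: other taxable items → 8.5% → €1.74
Travel guide €24.47: printed books → 7.75% → €1.90
Breakfast burrito €5.74: prepared food → 7% → €0.40
Rotisserie chicken €7.56: prepared food → 7% → €0.53
Paperback novel €18.84: printed books → 7.75% → €1.46
Graphic novel €12.05: printed books → 7.75% → €0.93
Office chair €267.81: home furniture → 3.25% + 3% surcharge = 6.25% → €16.74
Total tax = €5.58 + €3.25 + €1.80 + €2.52 + €1.63 + €1.74 + €1.90 + €0.40 + €0.53 + €1.46 + €0.93 + €16.74 = €38.48

€38.48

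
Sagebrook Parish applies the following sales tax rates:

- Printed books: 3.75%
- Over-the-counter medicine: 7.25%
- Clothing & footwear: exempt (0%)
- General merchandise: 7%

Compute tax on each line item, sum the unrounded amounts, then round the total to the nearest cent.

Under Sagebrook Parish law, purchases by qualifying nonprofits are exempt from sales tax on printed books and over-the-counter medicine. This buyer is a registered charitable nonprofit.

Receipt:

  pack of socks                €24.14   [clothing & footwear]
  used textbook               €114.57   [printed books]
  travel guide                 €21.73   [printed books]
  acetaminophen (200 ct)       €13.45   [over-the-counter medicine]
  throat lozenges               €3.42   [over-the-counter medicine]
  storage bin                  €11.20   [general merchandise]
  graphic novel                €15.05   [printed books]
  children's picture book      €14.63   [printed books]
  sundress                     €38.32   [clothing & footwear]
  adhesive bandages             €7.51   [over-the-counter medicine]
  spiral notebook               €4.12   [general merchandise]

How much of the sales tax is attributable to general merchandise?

Storage bin €11.20: general merchandise → 7% → €0.784
Spiral notebook €4.12: general merchandise → 7% → €0.2884
Tax on general merchandise: unrounded sum = €1.0724 → €1.07

€1.07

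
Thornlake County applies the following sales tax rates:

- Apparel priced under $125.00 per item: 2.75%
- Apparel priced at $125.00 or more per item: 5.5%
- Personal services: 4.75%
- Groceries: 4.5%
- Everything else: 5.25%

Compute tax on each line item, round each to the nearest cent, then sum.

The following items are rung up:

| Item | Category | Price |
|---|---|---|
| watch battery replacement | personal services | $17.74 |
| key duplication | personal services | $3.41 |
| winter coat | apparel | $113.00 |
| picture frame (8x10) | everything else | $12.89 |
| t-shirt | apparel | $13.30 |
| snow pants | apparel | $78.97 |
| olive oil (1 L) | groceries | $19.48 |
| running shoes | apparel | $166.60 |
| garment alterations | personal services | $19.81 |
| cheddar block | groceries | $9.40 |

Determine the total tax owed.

$18.73

Watch battery replacement $17.74: personal services → 4.75% → $0.84
Key duplication $3.41: personal services → 4.75% → $0.16
Winter coat $113.00: apparel, under $125.00 → 2.75% → $3.11
Picture frame (8x10) $12.89: everything else → 5.25% → $0.68
T-shirt $13.30: apparel, under $125.00 → 2.75% → $0.37
Snow pants $78.97: apparel, under $125.00 → 2.75% → $2.17
Olive oil (1 L) $19.48: groceries → 4.5% → $0.88
Running shoes $166.60: apparel, $125.00 or more → 5.5% → $9.16
Garment alterations $19.81: personal services → 4.75% → $0.94
Cheddar block $9.40: groceries → 4.5% → $0.42
Total tax = $0.84 + $0.16 + $3.11 + $0.68 + $0.37 + $2.17 + $0.88 + $9.16 + $0.94 + $0.42 = $18.73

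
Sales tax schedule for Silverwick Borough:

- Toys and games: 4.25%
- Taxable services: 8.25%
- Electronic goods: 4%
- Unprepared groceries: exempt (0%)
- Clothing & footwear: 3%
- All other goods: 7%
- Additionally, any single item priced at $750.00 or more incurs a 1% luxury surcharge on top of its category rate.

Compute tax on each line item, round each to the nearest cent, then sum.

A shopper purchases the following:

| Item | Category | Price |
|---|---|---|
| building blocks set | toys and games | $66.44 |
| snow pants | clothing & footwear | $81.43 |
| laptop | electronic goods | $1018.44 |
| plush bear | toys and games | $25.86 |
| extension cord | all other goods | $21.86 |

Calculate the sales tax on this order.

Building blocks set $66.44: toys and games → 4.25% → $2.82
Snow pants $81.43: clothing & footwear → 3% → $2.44
Laptop $1018.44: electronic goods → 4% + 1% surcharge = 5% → $50.92
Plush bear $25.86: toys and games → 4.25% → $1.10
Extension cord $21.86: all other goods → 7% → $1.53
Total tax = $2.82 + $2.44 + $50.92 + $1.10 + $1.53 = $58.81

$58.81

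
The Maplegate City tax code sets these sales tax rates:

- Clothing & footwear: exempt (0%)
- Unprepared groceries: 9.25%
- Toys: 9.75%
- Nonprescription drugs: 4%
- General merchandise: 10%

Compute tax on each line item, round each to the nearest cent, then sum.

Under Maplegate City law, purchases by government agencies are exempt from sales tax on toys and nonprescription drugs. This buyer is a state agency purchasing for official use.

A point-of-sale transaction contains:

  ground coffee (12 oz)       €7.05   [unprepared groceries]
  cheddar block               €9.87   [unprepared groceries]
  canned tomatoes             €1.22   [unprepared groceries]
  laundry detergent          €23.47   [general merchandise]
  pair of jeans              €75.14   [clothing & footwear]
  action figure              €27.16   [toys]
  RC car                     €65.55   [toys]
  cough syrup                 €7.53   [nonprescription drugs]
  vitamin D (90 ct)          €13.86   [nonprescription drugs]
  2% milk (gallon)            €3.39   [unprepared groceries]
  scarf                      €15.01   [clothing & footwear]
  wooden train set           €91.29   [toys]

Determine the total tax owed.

Ground coffee (12 oz) €7.05: unprepared groceries → 9.25% → €0.65
Cheddar block €9.87: unprepared groceries → 9.25% → €0.91
Canned tomatoes €1.22: unprepared groceries → 9.25% → €0.11
Laundry detergent €23.47: general merchandise → 10% → €2.35
Pair of jeans €75.14: clothing & footwear → 0% → €0.00
Action figure €27.16: toys, buyer-exempt → 0% → €0.00
RC car €65.55: toys, buyer-exempt → 0% → €0.00
Cough syrup €7.53: nonprescription drugs, buyer-exempt → 0% → €0.00
Vitamin D (90 ct) €13.86: nonprescription drugs, buyer-exempt → 0% → €0.00
2% milk (gallon) €3.39: unprepared groceries → 9.25% → €0.31
Scarf €15.01: clothing & footwear → 0% → €0.00
Wooden train set €91.29: toys, buyer-exempt → 0% → €0.00
Total tax = €0.65 + €0.91 + €0.11 + €2.35 + €0.31 = €4.33

€4.33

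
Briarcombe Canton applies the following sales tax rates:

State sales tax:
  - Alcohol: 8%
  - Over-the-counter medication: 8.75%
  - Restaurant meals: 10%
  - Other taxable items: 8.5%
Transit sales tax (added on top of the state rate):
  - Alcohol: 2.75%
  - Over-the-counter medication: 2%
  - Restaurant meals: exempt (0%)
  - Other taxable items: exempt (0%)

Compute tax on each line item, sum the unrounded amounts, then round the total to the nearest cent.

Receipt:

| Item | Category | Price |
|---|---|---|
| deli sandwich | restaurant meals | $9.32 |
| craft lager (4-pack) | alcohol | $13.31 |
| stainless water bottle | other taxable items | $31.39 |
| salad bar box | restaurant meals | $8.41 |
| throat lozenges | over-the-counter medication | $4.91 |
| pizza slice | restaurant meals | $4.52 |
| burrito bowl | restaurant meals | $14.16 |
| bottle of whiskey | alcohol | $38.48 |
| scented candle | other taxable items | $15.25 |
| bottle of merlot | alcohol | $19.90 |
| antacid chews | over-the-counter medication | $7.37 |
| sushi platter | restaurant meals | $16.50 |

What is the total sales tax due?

Deli sandwich $9.32: restaurant meals → 10% + 0% transit = 10% → $0.932
Craft lager (4-pack) $13.31: alcohol → 8% + 2.75% transit = 10.75% → $1.430825
Stainless water bottle $31.39: other taxable items → 8.5% + 0% transit = 8.5% → $2.66815
Salad bar box $8.41: restaurant meals → 10% + 0% transit = 10% → $0.841
Throat lozenges $4.91: over-the-counter medication → 8.75% + 2% transit = 10.75% → $0.527825
Pizza slice $4.52: restaurant meals → 10% + 0% transit = 10% → $0.452
Burrito bowl $14.16: restaurant meals → 10% + 0% transit = 10% → $1.416
Bottle of whiskey $38.48: alcohol → 8% + 2.75% transit = 10.75% → $4.1366
Scented candle $15.25: other taxable items → 8.5% + 0% transit = 8.5% → $1.29625
Bottle of merlot $19.90: alcohol → 8% + 2.75% transit = 10.75% → $2.13925
Antacid chews $7.37: over-the-counter medication → 8.75% + 2% transit = 10.75% → $0.792275
Sushi platter $16.50: restaurant meals → 10% + 0% transit = 10% → $1.65
Unrounded tax sum = $18.282175 → $18.28

$18.28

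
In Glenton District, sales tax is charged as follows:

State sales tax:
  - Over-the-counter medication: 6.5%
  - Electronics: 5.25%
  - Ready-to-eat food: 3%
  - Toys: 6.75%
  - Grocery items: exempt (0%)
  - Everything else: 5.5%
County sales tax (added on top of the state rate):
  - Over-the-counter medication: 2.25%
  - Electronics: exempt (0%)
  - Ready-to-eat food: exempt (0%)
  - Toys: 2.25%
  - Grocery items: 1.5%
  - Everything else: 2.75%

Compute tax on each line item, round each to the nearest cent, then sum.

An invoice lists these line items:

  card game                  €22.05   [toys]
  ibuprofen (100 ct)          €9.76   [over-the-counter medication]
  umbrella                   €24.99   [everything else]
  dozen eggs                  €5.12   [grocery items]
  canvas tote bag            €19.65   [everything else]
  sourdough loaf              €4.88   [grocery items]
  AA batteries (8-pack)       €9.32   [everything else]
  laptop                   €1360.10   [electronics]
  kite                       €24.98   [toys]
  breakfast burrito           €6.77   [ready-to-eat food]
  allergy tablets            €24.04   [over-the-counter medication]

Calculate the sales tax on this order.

Card game €22.05: toys → 6.75% + 2.25% county = 9% → €1.98
Ibuprofen (100 ct) €9.76: over-the-counter medication → 6.5% + 2.25% county = 8.75% → €0.85
Umbrella €24.99: everything else → 5.5% + 2.75% county = 8.25% → €2.06
Dozen eggs €5.12: grocery items → 0% + 1.5% county = 1.5% → €0.08
Canvas tote bag €19.65: everything else → 5.5% + 2.75% county = 8.25% → €1.62
Sourdough loaf €4.88: grocery items → 0% + 1.5% county = 1.5% → €0.07
AA batteries (8-pack) €9.32: everything else → 5.5% + 2.75% county = 8.25% → €0.77
Laptop €1360.10: electronics → 5.25% + 0% county = 5.25% → €71.41
Kite €24.98: toys → 6.75% + 2.25% county = 9% → €2.25
Breakfast burrito €6.77: ready-to-eat food → 3% + 0% county = 3% → €0.20
Allergy tablets €24.04: over-the-counter medication → 6.5% + 2.25% county = 8.75% → €2.10
Total tax = €1.98 + €0.85 + €2.06 + €0.08 + €1.62 + €0.07 + €0.77 + €71.41 + €2.25 + €0.20 + €2.10 = €83.39

€83.39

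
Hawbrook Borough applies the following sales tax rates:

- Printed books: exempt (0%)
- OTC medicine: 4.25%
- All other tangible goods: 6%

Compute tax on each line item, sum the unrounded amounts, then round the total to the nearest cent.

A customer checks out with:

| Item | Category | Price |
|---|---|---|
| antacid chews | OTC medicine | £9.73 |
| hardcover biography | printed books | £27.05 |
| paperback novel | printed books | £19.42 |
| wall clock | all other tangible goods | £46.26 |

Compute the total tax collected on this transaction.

£3.19

Antacid chews £9.73: OTC medicine → 4.25% → £0.413525
Hardcover biography £27.05: printed books → 0% → £0.00
Paperback novel £19.42: printed books → 0% → £0.00
Wall clock £46.26: all other tangible goods → 6% → £2.7756
Unrounded tax sum = £3.189125 → £3.19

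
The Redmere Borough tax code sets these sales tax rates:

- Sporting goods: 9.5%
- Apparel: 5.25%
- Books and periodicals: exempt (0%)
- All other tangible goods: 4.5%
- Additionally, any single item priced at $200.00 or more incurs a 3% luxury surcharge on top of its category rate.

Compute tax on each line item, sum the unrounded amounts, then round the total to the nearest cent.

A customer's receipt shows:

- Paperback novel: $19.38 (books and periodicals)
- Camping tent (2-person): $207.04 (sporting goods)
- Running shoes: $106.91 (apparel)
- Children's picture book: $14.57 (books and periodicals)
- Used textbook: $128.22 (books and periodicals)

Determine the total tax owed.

$31.49

Paperback novel $19.38: books and periodicals → 0% → $0.00
Camping tent (2-person) $207.04: sporting goods → 9.5% + 3% surcharge = 12.5% → $25.88
Running shoes $106.91: apparel → 5.25% → $5.612775
Children's picture book $14.57: books and periodicals → 0% → $0.00
Used textbook $128.22: books and periodicals → 0% → $0.00
Unrounded tax sum = $31.492775 → $31.49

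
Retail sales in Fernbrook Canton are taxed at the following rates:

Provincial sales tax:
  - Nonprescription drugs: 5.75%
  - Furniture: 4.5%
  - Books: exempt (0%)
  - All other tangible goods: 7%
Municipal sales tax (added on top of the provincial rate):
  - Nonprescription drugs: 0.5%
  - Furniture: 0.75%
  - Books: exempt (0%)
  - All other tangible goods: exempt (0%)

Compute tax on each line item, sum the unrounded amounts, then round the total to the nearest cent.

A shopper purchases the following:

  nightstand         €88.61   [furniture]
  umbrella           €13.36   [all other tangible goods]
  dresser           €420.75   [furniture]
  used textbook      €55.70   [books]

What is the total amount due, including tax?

€606.10

Nightstand €88.61: furniture → 4.5% + 0.75% municipal = 5.25% → €4.652025
Umbrella €13.36: all other tangible goods → 7% + 0% municipal = 7% → €0.9352
Dresser €420.75: furniture → 4.5% + 0.75% municipal = 5.25% → €22.089375
Used textbook €55.70: books → 0% + 0% municipal = 0% → €0.00
Subtotal = €578.42; unrounded tax = €27.6766 → €27.68; total due = €606.10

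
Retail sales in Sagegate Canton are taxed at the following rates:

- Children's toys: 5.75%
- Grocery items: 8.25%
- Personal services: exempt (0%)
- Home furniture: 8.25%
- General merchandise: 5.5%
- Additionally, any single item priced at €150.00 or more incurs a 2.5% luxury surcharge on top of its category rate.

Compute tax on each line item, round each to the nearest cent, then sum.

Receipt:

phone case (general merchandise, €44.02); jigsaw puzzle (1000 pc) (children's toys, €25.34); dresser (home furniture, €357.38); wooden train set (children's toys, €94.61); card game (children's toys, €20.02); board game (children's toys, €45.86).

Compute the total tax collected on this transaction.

€51.53

Phone case €44.02: general merchandise → 5.5% → €2.42
Jigsaw puzzle (1000 pc) €25.34: children's toys → 5.75% → €1.46
Dresser €357.38: home furniture → 8.25% + 2.5% surcharge = 10.75% → €38.42
Wooden train set €94.61: children's toys → 5.75% → €5.44
Card game €20.02: children's toys → 5.75% → €1.15
Board game €45.86: children's toys → 5.75% → €2.64
Total tax = €2.42 + €1.46 + €38.42 + €5.44 + €1.15 + €2.64 = €51.53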